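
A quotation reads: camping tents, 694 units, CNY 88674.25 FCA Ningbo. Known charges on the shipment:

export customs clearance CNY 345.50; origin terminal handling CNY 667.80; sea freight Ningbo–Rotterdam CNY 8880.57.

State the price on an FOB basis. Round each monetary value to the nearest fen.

Not relevant to the conversion: export clearance — on the seller under both FCA and FOB; already in the FCA price and stays in the FOB price. freight — on the buyer under both terms; not part of either seller's price.
From FCA to FOB, the seller additionally bears: origin terminal.
FOB price = 88674.25 + 667.80 = 89342.05

FOB price: CNY 89342.05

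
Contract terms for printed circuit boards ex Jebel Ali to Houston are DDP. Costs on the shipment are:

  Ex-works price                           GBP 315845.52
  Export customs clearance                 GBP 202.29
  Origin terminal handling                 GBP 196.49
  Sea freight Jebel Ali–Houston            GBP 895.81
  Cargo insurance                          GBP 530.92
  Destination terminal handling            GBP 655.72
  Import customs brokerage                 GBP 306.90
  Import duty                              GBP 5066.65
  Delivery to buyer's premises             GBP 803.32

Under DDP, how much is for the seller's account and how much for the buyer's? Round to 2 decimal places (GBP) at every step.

DDP: the seller bears all costs including import duty.
Seller's account: goods 315845.52 + export clearance 202.29 + origin terminal 196.49 + freight 895.81 + insurance 530.92 + destination terminal 655.72 + brokerage 306.90 + duty 5066.65 + delivery 803.32 = 324503.62
Buyer's account: 0.00

Seller: GBP 324503.62; buyer: GBP 0.00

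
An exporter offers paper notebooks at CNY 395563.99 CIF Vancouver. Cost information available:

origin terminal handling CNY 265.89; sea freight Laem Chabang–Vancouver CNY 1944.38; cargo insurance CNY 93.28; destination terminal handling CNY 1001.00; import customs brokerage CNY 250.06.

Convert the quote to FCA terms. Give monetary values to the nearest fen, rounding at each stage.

FCA price: CNY 393260.44

Not relevant to the conversion: brokerage, destination terminal — on the buyer under both terms; not part of either seller's price.
From CIF to FCA, the seller no longer bears: origin terminal, freight, insurance.
FCA price = 395563.99 − 265.89 − 1944.38 − 93.28 = 393260.44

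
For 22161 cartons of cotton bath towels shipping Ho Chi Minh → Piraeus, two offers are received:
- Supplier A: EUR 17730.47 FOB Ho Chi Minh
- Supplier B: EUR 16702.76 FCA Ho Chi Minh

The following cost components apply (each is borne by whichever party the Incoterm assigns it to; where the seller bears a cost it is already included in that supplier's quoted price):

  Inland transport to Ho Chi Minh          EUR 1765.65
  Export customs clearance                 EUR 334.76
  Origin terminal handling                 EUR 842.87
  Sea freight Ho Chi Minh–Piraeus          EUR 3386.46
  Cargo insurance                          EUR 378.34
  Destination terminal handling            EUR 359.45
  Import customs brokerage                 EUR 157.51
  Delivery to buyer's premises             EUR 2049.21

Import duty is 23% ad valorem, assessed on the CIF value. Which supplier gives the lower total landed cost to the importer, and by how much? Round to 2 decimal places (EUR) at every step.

Supplier A (FOB):
CIF value = FOB price + freight + insurance = 17730.47 + 3386.46 + 378.34 = 21495.27
Import duty = 21495.27 × 23% = 4943.91
Buyer bears (A): 3386.46 + 378.34 + 359.45 + 157.51 + 2049.21 = 6330.97
Landed cost (A) = invoice 17730.47 + 6330.97 + duty 4943.91 = 29005.35
Supplier B (FCA):
CIF value = FCA price + origin terminal + freight + insurance = 16702.76 + 842.87 + 3386.46 + 378.34 = 21310.43
Import duty = 21310.43 × 23% = 4901.40
Buyer bears (B): 842.87 + 3386.46 + 378.34 + 359.45 + 157.51 + 2049.21 = 7173.84
Landed cost (B) = invoice 16702.76 + 7173.84 + duty 4901.40 = 28778.00
Difference = |29005.35 − 28778.00| = 227.35

Supplier B is cheaper by EUR 227.35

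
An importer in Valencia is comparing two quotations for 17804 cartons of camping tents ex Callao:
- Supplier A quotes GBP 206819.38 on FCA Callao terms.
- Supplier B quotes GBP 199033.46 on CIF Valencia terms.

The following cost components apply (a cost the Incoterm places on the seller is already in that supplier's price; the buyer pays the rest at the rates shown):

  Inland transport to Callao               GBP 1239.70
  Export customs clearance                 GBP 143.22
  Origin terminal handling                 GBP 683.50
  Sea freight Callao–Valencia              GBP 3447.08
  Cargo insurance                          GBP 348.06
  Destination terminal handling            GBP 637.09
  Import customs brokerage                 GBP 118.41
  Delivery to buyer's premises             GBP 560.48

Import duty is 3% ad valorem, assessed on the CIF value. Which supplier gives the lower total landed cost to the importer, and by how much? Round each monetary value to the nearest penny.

Supplier B is cheaper by GBP 12632.50

Supplier A (FCA):
CIF value = FCA price + origin terminal + freight + insurance = 206819.38 + 683.50 + 3447.08 + 348.06 = 211298.02
Import duty = 211298.02 × 3% = 6338.94
Buyer bears (A): 683.50 + 3447.08 + 348.06 + 637.09 + 118.41 + 560.48 = 5794.62
Landed cost (A) = invoice 206819.38 + 5794.62 + duty 6338.94 = 218952.94
Supplier B (CIF):
The CIF price already equals the CIF value: 199033.46
Import duty = 199033.46 × 3% = 5971.00
Buyer bears (B): 637.09 + 118.41 + 560.48 = 1315.98
Landed cost (B) = invoice 199033.46 + 1315.98 + duty 5971.00 = 206320.44
Difference = |218952.94 − 206320.44| = 12632.50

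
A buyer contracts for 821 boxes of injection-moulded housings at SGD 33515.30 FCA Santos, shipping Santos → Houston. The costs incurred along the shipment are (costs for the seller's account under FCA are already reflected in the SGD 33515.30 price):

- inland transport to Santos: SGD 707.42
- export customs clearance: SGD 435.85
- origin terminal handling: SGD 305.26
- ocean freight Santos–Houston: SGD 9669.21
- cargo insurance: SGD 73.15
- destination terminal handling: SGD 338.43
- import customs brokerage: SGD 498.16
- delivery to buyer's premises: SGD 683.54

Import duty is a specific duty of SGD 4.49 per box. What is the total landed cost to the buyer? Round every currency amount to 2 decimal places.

FCA: the seller delivers export-cleared goods to the carrier; the buyer bears costs from that point.
Already in the invoice (seller's account under FCA): inland to port, export clearance — exclude.
CIF value = FCA price + origin terminal + freight + insurance = 33515.30 + 305.26 + 9669.21 + 73.15 = 43562.92
Import duty = 821 × 4.49 = 3686.29
Buyer bears: origin terminal 305.26 + freight 9669.21 + insurance 73.15 + destination terminal 338.43 + brokerage 498.16 + delivery 683.54 + duty 3686.29 = 15254.04
Landed cost = invoice 33515.30 + 15254.04 = 48769.34

Total landed cost: SGD 48769.34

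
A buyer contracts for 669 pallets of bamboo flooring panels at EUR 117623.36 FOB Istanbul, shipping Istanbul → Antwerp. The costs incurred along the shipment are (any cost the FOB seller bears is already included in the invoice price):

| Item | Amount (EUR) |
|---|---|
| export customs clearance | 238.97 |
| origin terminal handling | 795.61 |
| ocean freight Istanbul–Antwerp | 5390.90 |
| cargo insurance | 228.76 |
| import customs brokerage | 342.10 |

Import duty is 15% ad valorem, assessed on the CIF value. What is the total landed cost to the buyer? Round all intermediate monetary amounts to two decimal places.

Total landed cost: EUR 142071.57

FOB: the seller bears costs until goods are on board at the origin port; the buyer bears freight, insurance and all costs thereafter.
Already in the invoice (seller's account under FOB): export clearance, origin terminal — exclude.
CIF value = FOB price + freight + insurance = 117623.36 + 5390.90 + 228.76 = 123243.02
Import duty = 123243.02 × 15% = 18486.45
Buyer bears: freight 5390.90 + insurance 228.76 + brokerage 342.10 + duty 18486.45 = 24448.21
Landed cost = invoice 117623.36 + 24448.21 = 142071.57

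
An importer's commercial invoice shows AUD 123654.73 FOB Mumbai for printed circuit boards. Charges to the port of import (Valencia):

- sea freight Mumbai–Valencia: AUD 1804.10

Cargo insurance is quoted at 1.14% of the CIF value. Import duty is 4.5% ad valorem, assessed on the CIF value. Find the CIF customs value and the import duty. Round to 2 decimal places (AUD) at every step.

Let C be the CIF value. C = FOB price + freight + 1.14% × C
C − 1.14% × C = 123654.73 + 1804.10
0.9886 × C = 125458.83
C = 125458.83 / 0.9886 = 126905.55
Insurance premium = 1.14% × 126905.55 = 1446.72
Import duty = 126905.55 × 4.5% = 5710.75

CIF value: AUD 126905.55; import duty: AUD 5710.75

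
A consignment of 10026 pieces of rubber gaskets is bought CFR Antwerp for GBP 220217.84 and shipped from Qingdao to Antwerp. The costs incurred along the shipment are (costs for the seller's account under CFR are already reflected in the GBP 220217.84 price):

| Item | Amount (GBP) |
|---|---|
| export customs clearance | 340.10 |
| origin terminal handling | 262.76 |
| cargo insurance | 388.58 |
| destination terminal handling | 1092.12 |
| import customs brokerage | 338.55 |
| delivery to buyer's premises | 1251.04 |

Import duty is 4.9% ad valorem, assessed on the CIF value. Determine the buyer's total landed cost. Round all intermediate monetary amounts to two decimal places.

CFR: the seller pays costs through ocean freight to the destination port, but not insurance.
Already in the invoice (seller's account under CFR): export clearance, origin terminal — exclude.
CIF value = CFR price + insurance = 220217.84 + 388.58 = 220606.42
Import duty = 220606.42 × 4.9% = 10809.71
Buyer bears: insurance 388.58 + destination terminal 1092.12 + brokerage 338.55 + delivery 1251.04 + duty 10809.71 = 13880.00
Landed cost = invoice 220217.84 + 13880.00 = 234097.84

Total landed cost: GBP 234097.84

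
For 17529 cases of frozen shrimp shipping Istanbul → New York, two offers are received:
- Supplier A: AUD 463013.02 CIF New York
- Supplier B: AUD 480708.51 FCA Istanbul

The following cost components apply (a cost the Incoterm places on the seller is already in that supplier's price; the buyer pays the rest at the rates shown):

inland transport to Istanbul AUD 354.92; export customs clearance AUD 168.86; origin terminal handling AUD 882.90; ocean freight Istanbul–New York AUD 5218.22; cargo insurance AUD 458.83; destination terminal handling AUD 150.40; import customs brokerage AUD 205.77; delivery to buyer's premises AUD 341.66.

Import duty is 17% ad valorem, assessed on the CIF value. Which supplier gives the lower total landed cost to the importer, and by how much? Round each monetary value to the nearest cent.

Supplier A (CIF):
The CIF price already equals the CIF value: 463013.02
Import duty = 463013.02 × 17% = 78712.21
Buyer bears (A): 150.40 + 205.77 + 341.66 = 697.83
Landed cost (A) = invoice 463013.02 + 697.83 + duty 78712.21 = 542423.06
Supplier B (FCA):
CIF value = FCA price + origin terminal + freight + insurance = 480708.51 + 882.90 + 5218.22 + 458.83 = 487268.46
Import duty = 487268.46 × 17% = 82835.64
Buyer bears (B): 882.90 + 5218.22 + 458.83 + 150.40 + 205.77 + 341.66 = 7257.78
Landed cost (B) = invoice 480708.51 + 7257.78 + duty 82835.64 = 570801.93
Difference = |542423.06 − 570801.93| = 28378.87

Supplier A is cheaper by AUD 28378.87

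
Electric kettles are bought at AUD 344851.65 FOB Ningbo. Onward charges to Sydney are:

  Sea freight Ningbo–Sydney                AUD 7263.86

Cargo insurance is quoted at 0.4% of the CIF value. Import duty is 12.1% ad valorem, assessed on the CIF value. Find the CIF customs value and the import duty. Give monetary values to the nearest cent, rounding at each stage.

CIF value: AUD 353529.63; import duty: AUD 42777.09

Let C be the CIF value. C = FOB price + freight + 0.4% × C
C − 0.4% × C = 344851.65 + 7263.86
0.996 × C = 352115.51
C = 352115.51 / 0.996 = 353529.63
Insurance premium = 0.4% × 353529.63 = 1414.12
Import duty = 353529.63 × 12.1% = 42777.09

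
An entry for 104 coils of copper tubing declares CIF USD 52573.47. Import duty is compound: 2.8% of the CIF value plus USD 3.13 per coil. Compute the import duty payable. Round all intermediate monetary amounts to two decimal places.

Import duty: USD 1797.58

Ad valorem component: 52573.47 × 2.8% = 1472.06
Specific component: 104 × 3.13 = 325.52
Import duty = 1472.06 + 325.52 = 1797.58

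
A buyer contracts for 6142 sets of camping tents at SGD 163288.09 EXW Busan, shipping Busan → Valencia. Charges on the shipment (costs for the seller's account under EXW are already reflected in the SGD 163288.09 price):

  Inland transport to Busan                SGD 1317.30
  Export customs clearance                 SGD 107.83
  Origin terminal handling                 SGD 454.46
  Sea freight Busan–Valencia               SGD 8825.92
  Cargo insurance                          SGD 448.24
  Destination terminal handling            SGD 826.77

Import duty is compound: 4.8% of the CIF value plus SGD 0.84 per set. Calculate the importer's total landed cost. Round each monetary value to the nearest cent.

Total landed cost: SGD 188801.10

EXW: the seller makes goods available at their premises; the buyer bears all onward costs.
CIF value = EXW price + inland to port + export clearance + origin terminal + freight + insurance = 163288.09 + 1317.30 + 107.83 + 454.46 + 8825.92 + 448.24 = 174441.84
Ad valorem component: 174441.84 × 4.8% = 8373.21
Specific component: 6142 × 0.84 = 5159.28
Import duty = 8373.21 + 5159.28 = 13532.49
Buyer bears: inland to port 1317.30 + export clearance 107.83 + origin terminal 454.46 + freight 8825.92 + insurance 448.24 + destination terminal 826.77 + duty 13532.49 = 25513.01
Landed cost = invoice 163288.09 + 25513.01 = 188801.10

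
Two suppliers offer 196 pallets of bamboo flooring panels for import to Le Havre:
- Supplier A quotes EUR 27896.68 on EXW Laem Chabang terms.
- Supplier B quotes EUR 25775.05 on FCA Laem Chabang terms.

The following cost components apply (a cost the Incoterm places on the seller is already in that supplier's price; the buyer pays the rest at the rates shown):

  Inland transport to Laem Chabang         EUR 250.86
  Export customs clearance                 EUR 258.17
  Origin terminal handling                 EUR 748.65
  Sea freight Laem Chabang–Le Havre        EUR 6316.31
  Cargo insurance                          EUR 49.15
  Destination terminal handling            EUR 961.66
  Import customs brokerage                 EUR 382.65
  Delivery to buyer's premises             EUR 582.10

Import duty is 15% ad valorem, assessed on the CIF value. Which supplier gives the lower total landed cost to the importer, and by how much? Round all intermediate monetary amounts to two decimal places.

Supplier B is cheaper by EUR 3025.26

Supplier A (EXW):
CIF value = EXW price + inland to port + export clearance + origin terminal + freight + insurance = 27896.68 + 250.86 + 258.17 + 748.65 + 6316.31 + 49.15 = 35519.82
Import duty = 35519.82 × 15% = 5327.97
Buyer bears (A): 250.86 + 258.17 + 748.65 + 6316.31 + 49.15 + 961.66 + 382.65 + 582.10 = 9549.55
Landed cost (A) = invoice 27896.68 + 9549.55 + duty 5327.97 = 42774.20
Supplier B (FCA):
CIF value = FCA price + origin terminal + freight + insurance = 25775.05 + 748.65 + 6316.31 + 49.15 = 32889.16
Import duty = 32889.16 × 15% = 4933.37
Buyer bears (B): 748.65 + 6316.31 + 49.15 + 961.66 + 382.65 + 582.10 = 9040.52
Landed cost (B) = invoice 25775.05 + 9040.52 + duty 4933.37 = 39748.94
Difference = |42774.20 − 39748.94| = 3025.26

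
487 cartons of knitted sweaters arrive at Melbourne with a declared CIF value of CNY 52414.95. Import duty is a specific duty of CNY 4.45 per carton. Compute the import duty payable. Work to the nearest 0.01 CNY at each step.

Import duty = 487 × 4.45 = 2167.15

Import duty: CNY 2167.15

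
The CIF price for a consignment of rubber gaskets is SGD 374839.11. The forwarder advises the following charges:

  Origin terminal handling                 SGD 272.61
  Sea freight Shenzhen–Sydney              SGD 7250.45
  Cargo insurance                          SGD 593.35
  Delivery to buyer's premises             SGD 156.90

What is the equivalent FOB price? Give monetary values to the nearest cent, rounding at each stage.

FOB price: SGD 366995.31

Not relevant to the conversion: origin terminal — on the seller under both CIF and FOB; already in the CIF price and stays in the FOB price. delivery — on the buyer under both terms; not part of either seller's price.
From CIF to FOB, the seller no longer bears: freight, insurance.
FOB price = 374839.11 − 7250.45 − 593.35 = 366995.31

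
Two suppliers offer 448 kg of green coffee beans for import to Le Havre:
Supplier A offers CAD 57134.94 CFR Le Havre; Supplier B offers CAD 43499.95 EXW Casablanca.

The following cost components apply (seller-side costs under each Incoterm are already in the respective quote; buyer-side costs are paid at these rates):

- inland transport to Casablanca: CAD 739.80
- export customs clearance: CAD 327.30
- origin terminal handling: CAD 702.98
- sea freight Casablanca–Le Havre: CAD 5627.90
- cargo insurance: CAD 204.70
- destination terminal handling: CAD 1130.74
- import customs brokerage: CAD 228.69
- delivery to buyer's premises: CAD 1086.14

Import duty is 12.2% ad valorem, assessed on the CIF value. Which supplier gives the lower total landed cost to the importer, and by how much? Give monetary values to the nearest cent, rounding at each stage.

Supplier B is cheaper by CAD 6997.93

Supplier A (CFR):
CIF value = CFR price + insurance = 57134.94 + 204.70 = 57339.64
Import duty = 57339.64 × 12.2% = 6995.44
Buyer bears (A): 204.70 + 1130.74 + 228.69 + 1086.14 = 2650.27
Landed cost (A) = invoice 57134.94 + 2650.27 + duty 6995.44 = 66780.65
Supplier B (EXW):
CIF value = EXW price + inland to port + export clearance + origin terminal + freight + insurance = 43499.95 + 739.80 + 327.30 + 702.98 + 5627.90 + 204.70 = 51102.63
Import duty = 51102.63 × 12.2% = 6234.52
Buyer bears (B): 739.80 + 327.30 + 702.98 + 5627.90 + 204.70 + 1130.74 + 228.69 + 1086.14 = 10048.25
Landed cost (B) = invoice 43499.95 + 10048.25 + duty 6234.52 = 59782.72
Difference = |66780.65 − 59782.72| = 6997.93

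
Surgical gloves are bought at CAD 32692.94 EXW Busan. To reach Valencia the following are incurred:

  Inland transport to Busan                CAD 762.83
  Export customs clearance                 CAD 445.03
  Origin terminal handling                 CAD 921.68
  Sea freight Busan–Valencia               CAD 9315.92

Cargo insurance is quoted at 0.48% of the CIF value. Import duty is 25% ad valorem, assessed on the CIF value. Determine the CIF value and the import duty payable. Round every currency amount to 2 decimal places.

Let C be the CIF value. C = EXW price + pre-shipment costs + freight + 0.48% × C
C − 0.48% × C = 32692.94 + 762.83 + 445.03 + 921.68 + 9315.92
0.9952 × C = 44138.40
C = 44138.40 / 0.9952 = 44351.29
Insurance premium = 0.48% × 44351.29 = 212.89
Import duty = 44351.29 × 25% = 11087.82

CIF value: CAD 44351.29; import duty: CAD 11087.82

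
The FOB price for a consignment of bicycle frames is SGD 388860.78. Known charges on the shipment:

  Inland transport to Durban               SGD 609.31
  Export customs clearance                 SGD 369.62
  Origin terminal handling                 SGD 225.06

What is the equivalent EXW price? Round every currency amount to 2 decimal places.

From FOB to EXW, the seller no longer bears: inland to port, export clearance, origin terminal.
EXW price = 388860.78 − 609.31 − 369.62 − 225.06 = 387656.79

EXW price: SGD 387656.79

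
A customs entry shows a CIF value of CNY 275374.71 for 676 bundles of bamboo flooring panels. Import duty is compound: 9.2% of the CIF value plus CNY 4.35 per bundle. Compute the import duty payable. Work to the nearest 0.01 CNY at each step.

Ad valorem component: 275374.71 × 9.2% = 25334.47
Specific component: 676 × 4.35 = 2940.60
Import duty = 25334.47 + 2940.60 = 28275.07

Import duty: CNY 28275.07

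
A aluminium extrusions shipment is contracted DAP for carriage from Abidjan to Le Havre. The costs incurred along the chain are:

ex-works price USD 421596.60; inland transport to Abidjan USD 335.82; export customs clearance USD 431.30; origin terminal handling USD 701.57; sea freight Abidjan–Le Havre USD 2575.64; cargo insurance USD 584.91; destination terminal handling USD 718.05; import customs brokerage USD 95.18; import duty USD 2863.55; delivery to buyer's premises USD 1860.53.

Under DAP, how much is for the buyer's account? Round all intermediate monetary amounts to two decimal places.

DAP: the seller bears all costs to the named destination except import duty and clearance.
Seller's account: goods 421596.60 + inland to port 335.82 + export clearance 431.30 + origin terminal 701.57 + freight 2575.64 + insurance 584.91 + destination terminal 718.05 + delivery 1860.53 = 428804.42
Buyer's account: brokerage 95.18 + duty 2863.55 = 2958.73

Buyer's account: USD 2958.73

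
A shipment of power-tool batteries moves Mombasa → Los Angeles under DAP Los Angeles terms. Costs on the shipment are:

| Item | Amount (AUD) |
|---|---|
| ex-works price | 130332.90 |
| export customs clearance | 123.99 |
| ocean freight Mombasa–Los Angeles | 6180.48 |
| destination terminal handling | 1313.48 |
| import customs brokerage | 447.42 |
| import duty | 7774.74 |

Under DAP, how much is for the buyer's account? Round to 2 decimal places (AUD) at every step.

Buyer's account: AUD 8222.16

DAP: the seller bears all costs to the named destination except import duty and clearance.
Seller's account: goods 130332.90 + export clearance 123.99 + freight 6180.48 + destination terminal 1313.48 = 137950.85
Buyer's account: brokerage 447.42 + duty 7774.74 = 8222.16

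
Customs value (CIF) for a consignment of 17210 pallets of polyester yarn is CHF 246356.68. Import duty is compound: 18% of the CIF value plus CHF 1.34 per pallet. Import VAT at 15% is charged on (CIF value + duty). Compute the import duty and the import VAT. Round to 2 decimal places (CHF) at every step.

Import duty: CHF 67405.60; import VAT: CHF 47064.34

Ad valorem component: 246356.68 × 18% = 44344.20
Specific component: 17210 × 1.34 = 23061.40
Import duty = 44344.20 + 23061.40 = 67405.60
VAT base = CIF + duty = 246356.68 + 67405.60 = 313762.28
Import VAT = 313762.28 × 15% = 47064.34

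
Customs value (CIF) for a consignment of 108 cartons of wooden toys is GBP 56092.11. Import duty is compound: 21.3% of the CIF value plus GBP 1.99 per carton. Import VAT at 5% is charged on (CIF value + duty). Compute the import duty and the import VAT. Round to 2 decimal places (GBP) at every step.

Import duty: GBP 12162.54; import VAT: GBP 3412.73

Ad valorem component: 56092.11 × 21.3% = 11947.62
Specific component: 108 × 1.99 = 214.92
Import duty = 11947.62 + 214.92 = 12162.54
VAT base = CIF + duty = 56092.11 + 12162.54 = 68254.65
Import VAT = 68254.65 × 5% = 3412.73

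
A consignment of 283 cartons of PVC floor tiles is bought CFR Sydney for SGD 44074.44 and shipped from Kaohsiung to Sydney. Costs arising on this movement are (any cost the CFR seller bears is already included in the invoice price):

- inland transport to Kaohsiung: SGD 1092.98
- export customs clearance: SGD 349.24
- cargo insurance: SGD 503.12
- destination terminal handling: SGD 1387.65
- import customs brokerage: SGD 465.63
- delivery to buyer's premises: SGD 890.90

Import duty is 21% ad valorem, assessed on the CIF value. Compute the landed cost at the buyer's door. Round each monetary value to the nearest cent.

Total landed cost: SGD 56683.03

CFR: the seller pays costs through ocean freight to the destination port, but not insurance.
Already in the invoice (seller's account under CFR): inland to port, export clearance — exclude.
CIF value = CFR price + insurance = 44074.44 + 503.12 = 44577.56
Import duty = 44577.56 × 21% = 9361.29
Buyer bears: insurance 503.12 + destination terminal 1387.65 + brokerage 465.63 + delivery 890.90 + duty 9361.29 = 12608.59
Landed cost = invoice 44074.44 + 12608.59 = 56683.03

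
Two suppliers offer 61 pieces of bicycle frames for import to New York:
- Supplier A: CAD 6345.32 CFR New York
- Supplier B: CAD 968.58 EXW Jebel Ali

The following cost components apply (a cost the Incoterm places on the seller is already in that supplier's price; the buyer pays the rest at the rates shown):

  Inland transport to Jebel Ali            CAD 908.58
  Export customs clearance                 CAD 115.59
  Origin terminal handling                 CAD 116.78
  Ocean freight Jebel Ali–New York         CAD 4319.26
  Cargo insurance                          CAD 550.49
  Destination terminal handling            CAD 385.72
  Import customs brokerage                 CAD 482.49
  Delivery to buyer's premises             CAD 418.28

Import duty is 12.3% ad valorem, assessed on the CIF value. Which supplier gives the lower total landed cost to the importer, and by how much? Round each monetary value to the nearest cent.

Supplier A (CFR):
CIF value = CFR price + insurance = 6345.32 + 550.49 = 6895.81
Import duty = 6895.81 × 12.3% = 848.18
Buyer bears (A): 550.49 + 385.72 + 482.49 + 418.28 = 1836.98
Landed cost (A) = invoice 6345.32 + 1836.98 + duty 848.18 = 9030.48
Supplier B (EXW):
CIF value = EXW price + inland to port + export clearance + origin terminal + freight + insurance = 968.58 + 908.58 + 115.59 + 116.78 + 4319.26 + 550.49 = 6979.28
Import duty = 6979.28 × 12.3% = 858.45
Buyer bears (B): 908.58 + 115.59 + 116.78 + 4319.26 + 550.49 + 385.72 + 482.49 + 418.28 = 7297.19
Landed cost (B) = invoice 968.58 + 7297.19 + duty 858.45 = 9124.22
Difference = |9030.48 − 9124.22| = 93.74

Supplier A is cheaper by CAD 93.74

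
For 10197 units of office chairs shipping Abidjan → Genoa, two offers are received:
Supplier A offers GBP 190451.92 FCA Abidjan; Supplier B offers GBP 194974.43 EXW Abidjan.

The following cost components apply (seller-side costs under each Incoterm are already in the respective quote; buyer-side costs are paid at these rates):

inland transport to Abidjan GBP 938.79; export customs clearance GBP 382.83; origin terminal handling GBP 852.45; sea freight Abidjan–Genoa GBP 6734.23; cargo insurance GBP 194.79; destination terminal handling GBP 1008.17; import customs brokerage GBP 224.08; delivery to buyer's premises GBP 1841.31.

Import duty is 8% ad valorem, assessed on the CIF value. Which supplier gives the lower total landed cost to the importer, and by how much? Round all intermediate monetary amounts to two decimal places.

Supplier A is cheaper by GBP 6311.66

Supplier A (FCA):
CIF value = FCA price + origin terminal + freight + insurance = 190451.92 + 852.45 + 6734.23 + 194.79 = 198233.39
Import duty = 198233.39 × 8% = 15858.67
Buyer bears (A): 852.45 + 6734.23 + 194.79 + 1008.17 + 224.08 + 1841.31 = 10855.03
Landed cost (A) = invoice 190451.92 + 10855.03 + duty 15858.67 = 217165.62
Supplier B (EXW):
CIF value = EXW price + inland to port + export clearance + origin terminal + freight + insurance = 194974.43 + 938.79 + 382.83 + 852.45 + 6734.23 + 194.79 = 204077.52
Import duty = 204077.52 × 8% = 16326.20
Buyer bears (B): 938.79 + 382.83 + 852.45 + 6734.23 + 194.79 + 1008.17 + 224.08 + 1841.31 = 12176.65
Landed cost (B) = invoice 194974.43 + 12176.65 + duty 16326.20 = 223477.28
Difference = |217165.62 − 223477.28| = 6311.66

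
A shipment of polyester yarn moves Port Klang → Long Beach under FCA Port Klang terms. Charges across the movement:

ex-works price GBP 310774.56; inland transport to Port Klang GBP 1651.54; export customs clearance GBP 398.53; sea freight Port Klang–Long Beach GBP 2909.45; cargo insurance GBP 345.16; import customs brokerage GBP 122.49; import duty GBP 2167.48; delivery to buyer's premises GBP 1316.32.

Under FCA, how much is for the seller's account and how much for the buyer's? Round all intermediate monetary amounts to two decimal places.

FCA: the seller delivers export-cleared goods to the carrier; the buyer bears costs from that point.
Seller's account: goods 310774.56 + inland to port 1651.54 + export clearance 398.53 = 312824.63
Buyer's account: freight 2909.45 + insurance 345.16 + brokerage 122.49 + duty 2167.48 + delivery 1316.32 = 6860.90

Seller: GBP 312824.63; buyer: GBP 6860.90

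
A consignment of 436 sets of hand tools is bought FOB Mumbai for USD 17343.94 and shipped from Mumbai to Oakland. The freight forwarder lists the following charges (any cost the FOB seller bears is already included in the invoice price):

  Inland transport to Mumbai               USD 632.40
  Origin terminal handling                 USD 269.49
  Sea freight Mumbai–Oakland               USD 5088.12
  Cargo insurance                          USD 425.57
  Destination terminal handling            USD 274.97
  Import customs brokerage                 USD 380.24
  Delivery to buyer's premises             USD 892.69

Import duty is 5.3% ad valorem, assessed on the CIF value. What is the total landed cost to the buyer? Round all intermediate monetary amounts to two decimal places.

Total landed cost: USD 25616.98

FOB: the seller bears costs until goods are on board at the origin port; the buyer bears freight, insurance and all costs thereafter.
Already in the invoice (seller's account under FOB): inland to port, origin terminal — exclude.
CIF value = FOB price + freight + insurance = 17343.94 + 5088.12 + 425.57 = 22857.63
Import duty = 22857.63 × 5.3% = 1211.45
Buyer bears: freight 5088.12 + insurance 425.57 + destination terminal 274.97 + brokerage 380.24 + delivery 892.69 + duty 1211.45 = 8273.04
Landed cost = invoice 17343.94 + 8273.04 = 25616.98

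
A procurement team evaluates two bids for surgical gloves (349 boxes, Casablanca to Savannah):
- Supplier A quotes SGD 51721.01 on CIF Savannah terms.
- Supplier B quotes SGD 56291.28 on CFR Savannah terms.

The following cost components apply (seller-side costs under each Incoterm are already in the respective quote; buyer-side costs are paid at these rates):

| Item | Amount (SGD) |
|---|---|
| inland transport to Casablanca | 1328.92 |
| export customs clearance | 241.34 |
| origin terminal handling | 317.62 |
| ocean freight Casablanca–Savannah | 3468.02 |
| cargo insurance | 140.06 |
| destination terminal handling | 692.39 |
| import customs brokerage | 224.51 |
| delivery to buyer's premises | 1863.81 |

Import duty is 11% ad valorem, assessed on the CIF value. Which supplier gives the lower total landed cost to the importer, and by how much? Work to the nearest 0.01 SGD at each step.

Supplier A is cheaper by SGD 5228.47

Supplier A (CIF):
The CIF price already equals the CIF value: 51721.01
Import duty = 51721.01 × 11% = 5689.31
Buyer bears (A): 692.39 + 224.51 + 1863.81 = 2780.71
Landed cost (A) = invoice 51721.01 + 2780.71 + duty 5689.31 = 60191.03
Supplier B (CFR):
CIF value = CFR price + insurance = 56291.28 + 140.06 = 56431.34
Import duty = 56431.34 × 11% = 6207.45
Buyer bears (B): 140.06 + 692.39 + 224.51 + 1863.81 = 2920.77
Landed cost (B) = invoice 56291.28 + 2920.77 + duty 6207.45 = 65419.50
Difference = |60191.03 − 65419.50| = 5228.47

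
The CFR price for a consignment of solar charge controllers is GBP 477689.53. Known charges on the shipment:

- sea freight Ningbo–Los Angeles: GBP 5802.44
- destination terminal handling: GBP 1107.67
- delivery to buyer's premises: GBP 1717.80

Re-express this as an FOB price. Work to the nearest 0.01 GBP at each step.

FOB price: GBP 471887.09

Not relevant to the conversion: delivery, destination terminal — on the buyer under both terms; not part of either seller's price.
From CFR to FOB, the seller no longer bears: freight.
FOB price = 477689.53 − 5802.44 = 471887.09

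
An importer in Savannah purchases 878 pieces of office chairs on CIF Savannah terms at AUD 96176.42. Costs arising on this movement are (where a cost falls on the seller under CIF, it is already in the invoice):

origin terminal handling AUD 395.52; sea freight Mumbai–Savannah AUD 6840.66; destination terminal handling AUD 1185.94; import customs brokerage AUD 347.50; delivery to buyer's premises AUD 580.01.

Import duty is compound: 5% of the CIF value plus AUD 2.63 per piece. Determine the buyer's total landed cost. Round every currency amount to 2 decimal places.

CIF: the seller pays costs through ocean freight and marine insurance to the destination port.
Already in the invoice (seller's account under CIF): origin terminal, freight — exclude.
The CIF price already equals the CIF value: 96176.42
Ad valorem component: 96176.42 × 5% = 4808.82
Specific component: 878 × 2.63 = 2309.14
Import duty = 4808.82 + 2309.14 = 7117.96
Buyer bears: destination terminal 1185.94 + brokerage 347.50 + delivery 580.01 + duty 7117.96 = 9231.41
Landed cost = invoice 96176.42 + 9231.41 = 105407.83

Total landed cost: AUD 105407.83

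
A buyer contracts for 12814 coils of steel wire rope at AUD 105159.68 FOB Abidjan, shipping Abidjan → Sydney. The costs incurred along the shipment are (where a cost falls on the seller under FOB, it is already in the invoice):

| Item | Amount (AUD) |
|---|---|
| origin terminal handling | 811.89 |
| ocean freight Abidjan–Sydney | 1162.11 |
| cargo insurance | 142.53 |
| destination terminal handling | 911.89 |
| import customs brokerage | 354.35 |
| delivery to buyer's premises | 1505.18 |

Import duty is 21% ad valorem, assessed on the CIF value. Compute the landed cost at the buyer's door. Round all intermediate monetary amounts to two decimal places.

Total landed cost: AUD 131593.25

FOB: the seller bears costs until goods are on board at the origin port; the buyer bears freight, insurance and all costs thereafter.
Already in the invoice (seller's account under FOB): origin terminal — exclude.
CIF value = FOB price + freight + insurance = 105159.68 + 1162.11 + 142.53 = 106464.32
Import duty = 106464.32 × 21% = 22357.51
Buyer bears: freight 1162.11 + insurance 142.53 + destination terminal 911.89 + brokerage 354.35 + delivery 1505.18 + duty 22357.51 = 26433.57
Landed cost = invoice 105159.68 + 26433.57 = 131593.25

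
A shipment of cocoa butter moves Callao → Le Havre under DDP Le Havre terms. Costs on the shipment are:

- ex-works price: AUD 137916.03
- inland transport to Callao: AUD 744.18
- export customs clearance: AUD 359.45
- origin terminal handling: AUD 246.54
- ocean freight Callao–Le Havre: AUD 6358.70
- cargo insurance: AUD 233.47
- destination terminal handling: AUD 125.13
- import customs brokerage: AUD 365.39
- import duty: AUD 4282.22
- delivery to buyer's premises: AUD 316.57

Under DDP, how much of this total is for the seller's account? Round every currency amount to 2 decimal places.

Seller's account: AUD 150947.68

DDP: the seller bears all costs including import duty.
Seller's account: goods 137916.03 + inland to port 744.18 + export clearance 359.45 + origin terminal 246.54 + freight 6358.70 + insurance 233.47 + destination terminal 125.13 + brokerage 365.39 + duty 4282.22 + delivery 316.57 = 150947.68
Buyer's account: 0.00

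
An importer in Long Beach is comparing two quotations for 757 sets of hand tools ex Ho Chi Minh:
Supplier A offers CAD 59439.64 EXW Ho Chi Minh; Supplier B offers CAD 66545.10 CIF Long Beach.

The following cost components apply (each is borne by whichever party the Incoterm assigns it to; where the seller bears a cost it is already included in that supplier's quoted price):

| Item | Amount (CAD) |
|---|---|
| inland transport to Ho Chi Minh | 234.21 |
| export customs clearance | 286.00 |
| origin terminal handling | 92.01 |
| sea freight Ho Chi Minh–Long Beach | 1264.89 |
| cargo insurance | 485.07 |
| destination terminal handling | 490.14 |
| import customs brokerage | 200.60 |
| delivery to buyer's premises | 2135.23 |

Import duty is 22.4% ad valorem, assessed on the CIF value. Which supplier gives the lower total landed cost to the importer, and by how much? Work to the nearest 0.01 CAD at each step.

Supplier A (EXW):
CIF value = EXW price + inland to port + export clearance + origin terminal + freight + insurance = 59439.64 + 234.21 + 286.00 + 92.01 + 1264.89 + 485.07 = 61801.82
Import duty = 61801.82 × 22.4% = 13843.61
Buyer bears (A): 234.21 + 286.00 + 92.01 + 1264.89 + 485.07 + 490.14 + 200.60 + 2135.23 = 5188.15
Landed cost (A) = invoice 59439.64 + 5188.15 + duty 13843.61 = 78471.40
Supplier B (CIF):
The CIF price already equals the CIF value: 66545.10
Import duty = 66545.10 × 22.4% = 14906.10
Buyer bears (B): 490.14 + 200.60 + 2135.23 = 2825.97
Landed cost (B) = invoice 66545.10 + 2825.97 + duty 14906.10 = 84277.17
Difference = |78471.40 − 84277.17| = 5805.77

Supplier A is cheaper by CAD 5805.77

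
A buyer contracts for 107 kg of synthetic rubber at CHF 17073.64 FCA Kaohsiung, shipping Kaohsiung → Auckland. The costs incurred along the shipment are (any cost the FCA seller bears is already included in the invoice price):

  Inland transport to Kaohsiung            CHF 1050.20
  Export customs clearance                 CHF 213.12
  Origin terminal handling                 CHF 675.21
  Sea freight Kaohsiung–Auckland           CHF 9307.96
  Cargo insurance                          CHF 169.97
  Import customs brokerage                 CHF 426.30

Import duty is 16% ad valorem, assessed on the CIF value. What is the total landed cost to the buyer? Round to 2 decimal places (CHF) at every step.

FCA: the seller delivers export-cleared goods to the carrier; the buyer bears costs from that point.
Already in the invoice (seller's account under FCA): inland to port, export clearance — exclude.
CIF value = FCA price + origin terminal + freight + insurance = 17073.64 + 675.21 + 9307.96 + 169.97 = 27226.78
Import duty = 27226.78 × 16% = 4356.28
Buyer bears: origin terminal 675.21 + freight 9307.96 + insurance 169.97 + brokerage 426.30 + duty 4356.28 = 14935.72
Landed cost = invoice 17073.64 + 14935.72 = 32009.36

Total landed cost: CHF 32009.36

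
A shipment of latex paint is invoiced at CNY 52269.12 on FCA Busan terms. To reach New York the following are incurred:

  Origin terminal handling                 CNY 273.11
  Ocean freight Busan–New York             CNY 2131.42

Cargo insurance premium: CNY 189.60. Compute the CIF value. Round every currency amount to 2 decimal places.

CIF value: CNY 54863.25

CIF = FCA price + pre-shipment costs + freight + insurance
CIF = 52269.12 + 273.11 + 2131.42 + 189.60 = 54863.25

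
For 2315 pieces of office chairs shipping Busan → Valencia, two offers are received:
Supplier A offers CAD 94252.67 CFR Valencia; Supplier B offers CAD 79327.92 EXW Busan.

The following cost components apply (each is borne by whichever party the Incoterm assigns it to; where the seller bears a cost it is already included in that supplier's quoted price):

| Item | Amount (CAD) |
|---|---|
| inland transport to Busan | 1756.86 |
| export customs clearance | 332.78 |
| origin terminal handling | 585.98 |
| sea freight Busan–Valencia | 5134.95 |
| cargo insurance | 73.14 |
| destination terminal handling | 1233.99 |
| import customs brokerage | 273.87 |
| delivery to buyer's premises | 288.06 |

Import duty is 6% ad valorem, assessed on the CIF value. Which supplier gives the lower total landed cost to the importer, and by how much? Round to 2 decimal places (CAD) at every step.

Supplier A (CFR):
CIF value = CFR price + insurance = 94252.67 + 73.14 = 94325.81
Import duty = 94325.81 × 6% = 5659.55
Buyer bears (A): 73.14 + 1233.99 + 273.87 + 288.06 = 1869.06
Landed cost (A) = invoice 94252.67 + 1869.06 + duty 5659.55 = 101781.28
Supplier B (EXW):
CIF value = EXW price + inland to port + export clearance + origin terminal + freight + insurance = 79327.92 + 1756.86 + 332.78 + 585.98 + 5134.95 + 73.14 = 87211.63
Import duty = 87211.63 × 6% = 5232.70
Buyer bears (B): 1756.86 + 332.78 + 585.98 + 5134.95 + 73.14 + 1233.99 + 273.87 + 288.06 = 9679.63
Landed cost (B) = invoice 79327.92 + 9679.63 + duty 5232.70 = 94240.25
Difference = |101781.28 − 94240.25| = 7541.03

Supplier B is cheaper by CAD 7541.03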